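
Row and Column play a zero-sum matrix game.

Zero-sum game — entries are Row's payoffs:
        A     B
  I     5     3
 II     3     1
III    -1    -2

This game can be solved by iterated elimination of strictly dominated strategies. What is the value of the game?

Column A is strictly dominated by B for Column (3<5, 1<3, -2<-1); eliminate A.
Row II is strictly dominated by row I (3>1); eliminate II.
Row III is strictly dominated by row I (3>-2); eliminate III.
Only (I, B) remains, with payoff 3.

3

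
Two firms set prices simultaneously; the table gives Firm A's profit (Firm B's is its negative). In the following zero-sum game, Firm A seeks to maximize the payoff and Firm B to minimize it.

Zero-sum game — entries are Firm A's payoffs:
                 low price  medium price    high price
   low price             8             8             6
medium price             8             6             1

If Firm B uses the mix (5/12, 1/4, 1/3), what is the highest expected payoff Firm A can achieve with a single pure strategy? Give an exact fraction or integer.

low price: (8)·(5/12) + (8)·(1/4) + (6)·(1/3) = 22/3.
medium price: (8)·(5/12) + (6)·(1/4) + (1)·(1/3) = 31/6.
The best pure response is low price with expected payoff 22/3.

22/3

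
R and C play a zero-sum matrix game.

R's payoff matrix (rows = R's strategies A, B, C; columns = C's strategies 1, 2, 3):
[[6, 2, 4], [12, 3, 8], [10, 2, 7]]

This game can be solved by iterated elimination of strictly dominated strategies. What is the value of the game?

3

Column 1 is strictly dominated by 2 for C (2<6, 3<12, 2<10); eliminate 1.
Column 3 is strictly dominated by 2 for C (2<4, 3<8, 2<7); eliminate 3.
Row A is strictly dominated by row B (3>2); eliminate A.
Row C is strictly dominated by row B (3>2); eliminate C.
Only (B, 2) remains, with payoff 3.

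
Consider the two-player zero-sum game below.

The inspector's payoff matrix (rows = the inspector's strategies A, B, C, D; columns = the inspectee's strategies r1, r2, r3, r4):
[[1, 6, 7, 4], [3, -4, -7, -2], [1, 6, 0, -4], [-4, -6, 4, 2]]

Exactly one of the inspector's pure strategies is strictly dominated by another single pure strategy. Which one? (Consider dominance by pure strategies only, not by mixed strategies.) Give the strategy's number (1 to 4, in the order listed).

4

Compare D with A: 1 > -4, 6 > -6, 7 > 4, 4 > 2.
So A strictly dominates D for the inspector; D is strictly dominated.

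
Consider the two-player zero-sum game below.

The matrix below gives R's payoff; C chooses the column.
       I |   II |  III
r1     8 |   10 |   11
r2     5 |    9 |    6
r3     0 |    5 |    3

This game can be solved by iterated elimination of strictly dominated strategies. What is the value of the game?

Column II is strictly dominated by I for C (8<10, 5<9, 0<5); eliminate II.
Row r2 is strictly dominated by row r1 (8>5, 11>6); eliminate r2.
Row r3 is strictly dominated by row r1 (8>0, 11>3); eliminate r3.
Column III is strictly dominated by I for C (8<11); eliminate III.
Only (r1, I) remains, with payoff 8.

8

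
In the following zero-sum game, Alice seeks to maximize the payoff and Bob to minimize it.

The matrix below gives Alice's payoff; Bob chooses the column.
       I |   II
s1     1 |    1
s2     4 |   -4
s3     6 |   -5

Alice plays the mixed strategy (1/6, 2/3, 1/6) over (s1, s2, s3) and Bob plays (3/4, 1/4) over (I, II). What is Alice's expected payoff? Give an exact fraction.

49/24

Against (3/4, 1/4), each row's expected payoff is s1: 1; s2: 2; s3: 13/4.
Taking the (1/6, 2/3, 1/6)-weighted average: (1/6)·(1) + (2/3)·(2) + (1/6)·(13/4) = 49/24.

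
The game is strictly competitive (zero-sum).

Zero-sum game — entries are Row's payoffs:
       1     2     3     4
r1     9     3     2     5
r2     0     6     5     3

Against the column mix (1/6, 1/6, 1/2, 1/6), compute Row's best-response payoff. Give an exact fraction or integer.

r1: (9)·(1/6) + (3)·(1/6) + (2)·(1/2) + (5)·(1/6) = 23/6.
r2: (0)·(1/6) + (6)·(1/6) + (5)·(1/2) + (3)·(1/6) = 4.
The best pure response is r2 with expected payoff 4.

4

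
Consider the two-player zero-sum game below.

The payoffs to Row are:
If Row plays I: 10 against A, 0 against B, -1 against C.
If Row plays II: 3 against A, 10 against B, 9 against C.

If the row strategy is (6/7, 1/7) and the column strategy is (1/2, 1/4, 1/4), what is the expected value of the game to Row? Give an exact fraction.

139/28

Against (1/2, 1/4, 1/4), each row's expected payoff is I: 19/4; II: 25/4.
Taking the (6/7, 1/7)-weighted average: (6/7)·(19/4) + (1/7)·(25/4) = 139/28.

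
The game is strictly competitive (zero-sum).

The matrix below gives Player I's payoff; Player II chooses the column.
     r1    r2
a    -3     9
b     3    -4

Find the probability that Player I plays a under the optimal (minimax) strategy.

Row minima are -3 and -4, so Player I's maximin is -3; column maxima are 3 and 9, so Player II's minimax is 3. These differ, so the equilibrium is in mixed strategies.
Let Player I play a with probability p. Player II is indifferent when −3p + 3(1−p) = 9p − 4(1−p), giving p = 7/19.

7/19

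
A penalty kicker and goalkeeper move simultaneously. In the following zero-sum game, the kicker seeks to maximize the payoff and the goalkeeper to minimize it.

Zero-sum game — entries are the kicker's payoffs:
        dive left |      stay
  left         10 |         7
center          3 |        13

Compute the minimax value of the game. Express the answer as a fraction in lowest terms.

Row minima are 7 and 3, so the kicker's maximin is 7; column maxima are 10 and 13, so the goalkeeper's minimax is 10. These differ, so the equilibrium is in mixed strategies.
Let the kicker play left with probability p. The goalkeeper is indifferent when 10p + 3(1−p) = 7p + 13(1−p), giving p = 10/13.
Let the goalkeeper play dive left with probability q. The kicker is indifferent when 10q + 7(1−q) = 3q + 13(1−q), giving q = 6/13.
The value is 10·(6/13) + (7)·(7/13) = 109/13.

109/13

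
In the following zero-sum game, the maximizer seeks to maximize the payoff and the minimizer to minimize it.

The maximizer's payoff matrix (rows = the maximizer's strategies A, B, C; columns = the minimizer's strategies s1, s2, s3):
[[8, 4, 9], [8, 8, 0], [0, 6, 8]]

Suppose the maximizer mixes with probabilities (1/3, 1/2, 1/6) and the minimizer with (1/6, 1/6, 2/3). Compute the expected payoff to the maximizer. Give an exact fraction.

Against (1/6, 1/6, 2/3), each row's expected payoff is A: 8; B: 8/3; C: 19/3.
Taking the (1/3, 1/2, 1/6)-weighted average: (1/3)·(8) + (1/2)·(8/3) + (1/6)·(19/3) = 91/18.

91/18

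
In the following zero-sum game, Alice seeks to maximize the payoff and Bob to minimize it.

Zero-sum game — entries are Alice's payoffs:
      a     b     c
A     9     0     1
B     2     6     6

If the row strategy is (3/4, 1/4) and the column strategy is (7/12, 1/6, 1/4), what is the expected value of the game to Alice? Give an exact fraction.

Against (7/12, 1/6, 1/4), each row's expected payoff is A: 11/2; B: 11/3.
Taking the (3/4, 1/4)-weighted average: (3/4)·(11/2) + (1/4)·(11/3) = 121/24.

121/24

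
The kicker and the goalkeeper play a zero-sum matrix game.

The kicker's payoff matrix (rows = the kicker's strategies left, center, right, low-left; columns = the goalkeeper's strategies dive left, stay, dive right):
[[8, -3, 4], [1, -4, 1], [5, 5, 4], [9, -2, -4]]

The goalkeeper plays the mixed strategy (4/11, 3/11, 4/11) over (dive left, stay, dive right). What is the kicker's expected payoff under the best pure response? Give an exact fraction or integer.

51/11

left: (8)·(4/11) + (-3)·(3/11) + (4)·(4/11) = 39/11.
center: (1)·(4/11) + (-4)·(3/11) + (1)·(4/11) = -4/11.
right: (5)·(4/11) + (5)·(3/11) + (4)·(4/11) = 51/11.
low-left: (9)·(4/11) + (-2)·(3/11) + (-4)·(4/11) = 14/11.
The best pure response is right with expected payoff 51/11.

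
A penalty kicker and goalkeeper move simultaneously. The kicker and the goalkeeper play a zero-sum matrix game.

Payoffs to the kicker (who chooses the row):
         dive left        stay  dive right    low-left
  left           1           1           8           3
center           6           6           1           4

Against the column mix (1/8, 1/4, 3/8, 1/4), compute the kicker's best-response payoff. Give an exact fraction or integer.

left: (1)·(1/8) + (1)·(1/4) + (8)·(3/8) + (3)·(1/4) = 33/8.
center: (6)·(1/8) + (6)·(1/4) + (1)·(3/8) + (4)·(1/4) = 29/8.
The best pure response is left with expected payoff 33/8.

33/8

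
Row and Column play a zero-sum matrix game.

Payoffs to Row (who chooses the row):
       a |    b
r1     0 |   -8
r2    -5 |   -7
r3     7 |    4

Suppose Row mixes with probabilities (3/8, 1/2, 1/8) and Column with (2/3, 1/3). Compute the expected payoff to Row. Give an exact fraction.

-37/12

Against (2/3, 1/3), each row's expected payoff is r1: -8/3; r2: -17/3; r3: 6.
Taking the (3/8, 1/2, 1/8)-weighted average: (3/8)·(-8/3) + (1/2)·(-17/3) + (1/8)·(6) = -37/12.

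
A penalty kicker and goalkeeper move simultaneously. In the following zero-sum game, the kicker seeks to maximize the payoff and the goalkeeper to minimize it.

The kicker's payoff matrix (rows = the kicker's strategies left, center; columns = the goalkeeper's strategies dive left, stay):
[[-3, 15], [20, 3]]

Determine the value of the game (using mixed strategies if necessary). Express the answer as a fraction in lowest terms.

309/35

Row minima are -3 and 3, so the kicker's maximin is 3; column maxima are 20 and 15, so the goalkeeper's minimax is 15. These differ, so the equilibrium is in mixed strategies.
Let the kicker play left with probability p. The goalkeeper is indifferent when −3p + 20(1−p) = 15p + 3(1−p), giving p = 17/35.
Let the goalkeeper play dive left with probability q. The kicker is indifferent when −3q + 15(1−q) = 20q + 3(1−q), giving q = 12/35.
The value is -3·(12/35) + (15)·(23/35) = 309/35.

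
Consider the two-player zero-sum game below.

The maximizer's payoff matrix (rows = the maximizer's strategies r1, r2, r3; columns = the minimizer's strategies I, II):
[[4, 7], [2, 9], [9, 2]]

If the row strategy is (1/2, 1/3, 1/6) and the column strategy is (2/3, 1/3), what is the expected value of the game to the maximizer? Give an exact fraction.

Against (2/3, 1/3), each row's expected payoff is r1: 5; r2: 13/3; r3: 20/3.
Taking the (1/2, 1/3, 1/6)-weighted average: (1/2)·(5) + (1/3)·(13/3) + (1/6)·(20/3) = 91/18.

91/18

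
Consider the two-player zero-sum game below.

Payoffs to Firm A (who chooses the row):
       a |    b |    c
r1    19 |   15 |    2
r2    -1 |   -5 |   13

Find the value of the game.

Column a is strictly dominated by b for Firm B (it gives Firm A more in every row).
The remaining 2×2 game on (r1, r2) × (b, c) has no saddle point. Let Firm A play r1 with probability p; indifference gives 15p − 5(1−p) = 2p + 13(1−p), so p = 18/31.
Similarly Firm B's optimal q on b is 11/31, and the value is 15·(11/31) + (2)·(20/31) = 205/31.

205/31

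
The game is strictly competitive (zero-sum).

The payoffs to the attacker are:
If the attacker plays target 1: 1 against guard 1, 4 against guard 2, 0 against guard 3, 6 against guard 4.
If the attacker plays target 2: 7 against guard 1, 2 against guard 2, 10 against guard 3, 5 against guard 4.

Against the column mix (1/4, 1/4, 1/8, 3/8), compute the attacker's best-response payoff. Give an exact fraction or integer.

43/8

target 1: (1)·(1/4) + (4)·(1/4) + (0)·(1/8) + (6)·(3/8) = 7/2.
target 2: (7)·(1/4) + (2)·(1/4) + (10)·(1/8) + (5)·(3/8) = 43/8.
The best pure response is target 2 with expected payoff 43/8.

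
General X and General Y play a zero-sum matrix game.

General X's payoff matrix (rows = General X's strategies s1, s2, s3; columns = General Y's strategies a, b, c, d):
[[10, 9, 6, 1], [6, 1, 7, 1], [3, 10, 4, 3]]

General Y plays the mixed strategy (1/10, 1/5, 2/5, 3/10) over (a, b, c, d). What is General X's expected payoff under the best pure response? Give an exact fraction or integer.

11/2

s1: (10)·(1/10) + (9)·(1/5) + (6)·(2/5) + (1)·(3/10) = 11/2.
s2: (6)·(1/10) + (1)·(1/5) + (7)·(2/5) + (1)·(3/10) = 39/10.
s3: (3)·(1/10) + (10)·(1/5) + (4)·(2/5) + (3)·(3/10) = 24/5.
The best pure response is s1 with expected payoff 11/2.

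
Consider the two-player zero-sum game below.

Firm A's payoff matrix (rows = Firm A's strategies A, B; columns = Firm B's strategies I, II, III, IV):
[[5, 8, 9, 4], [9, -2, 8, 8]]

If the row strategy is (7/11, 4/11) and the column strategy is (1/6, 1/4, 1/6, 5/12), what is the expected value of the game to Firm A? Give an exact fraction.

194/33

Against (1/6, 1/4, 1/6, 5/12), each row's expected payoff is A: 6; B: 17/3.
Taking the (7/11, 4/11)-weighted average: (7/11)·(6) + (4/11)·(17/3) = 194/33.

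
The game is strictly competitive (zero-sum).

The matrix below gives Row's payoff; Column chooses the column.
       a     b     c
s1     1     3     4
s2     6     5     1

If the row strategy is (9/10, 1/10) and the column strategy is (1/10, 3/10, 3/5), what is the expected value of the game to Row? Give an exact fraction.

Against (1/10, 3/10, 3/5), each row's expected payoff is s1: 17/5; s2: 27/10.
Taking the (9/10, 1/10)-weighted average: (9/10)·(17/5) + (1/10)·(27/10) = 333/100.

333/100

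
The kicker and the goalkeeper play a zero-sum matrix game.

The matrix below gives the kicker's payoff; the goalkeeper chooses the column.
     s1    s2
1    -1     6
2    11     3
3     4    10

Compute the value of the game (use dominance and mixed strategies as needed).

Row 1 is strictly dominated by row 3, so the kicker never plays it.
The remaining 2×2 game on (2, 3) × (s1, s2) has no saddle point. Let the kicker play 2 with probability p; indifference gives 11p + 4(1−p) = 3p + 10(1−p), so p = 3/7.
Similarly the goalkeeper's optimal q on s1 is 1/2, and the value is 11·(1/2) + (3)·(1/2) = 7.

7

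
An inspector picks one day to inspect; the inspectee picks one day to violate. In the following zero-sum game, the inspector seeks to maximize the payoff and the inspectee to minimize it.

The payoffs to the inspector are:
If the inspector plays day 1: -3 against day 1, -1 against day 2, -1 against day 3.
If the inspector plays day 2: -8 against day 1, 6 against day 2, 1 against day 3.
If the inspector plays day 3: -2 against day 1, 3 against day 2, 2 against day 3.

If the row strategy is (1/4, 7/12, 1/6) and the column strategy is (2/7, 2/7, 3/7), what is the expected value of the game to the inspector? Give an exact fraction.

-2/7

Against (2/7, 2/7, 3/7), each row's expected payoff is day 1: -11/7; day 2: -1/7; day 3: 8/7.
Taking the (1/4, 7/12, 1/6)-weighted average: (1/4)·(-11/7) + (7/12)·(-1/7) + (1/6)·(8/7) = -2/7.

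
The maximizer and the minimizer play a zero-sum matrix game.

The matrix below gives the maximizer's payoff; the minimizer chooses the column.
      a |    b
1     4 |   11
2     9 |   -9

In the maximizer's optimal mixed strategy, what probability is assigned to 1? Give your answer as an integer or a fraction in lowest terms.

Row minima are 4 and -9, so the maximizer's maximin is 4; column maxima are 9 and 11, so the minimizer's minimax is 9. These differ, so the equilibrium is in mixed strategies.
Let the maximizer play 1 with probability p. The minimizer is indifferent when 4p + 9(1−p) = 11p − 9(1−p), giving p = 18/25.

18/25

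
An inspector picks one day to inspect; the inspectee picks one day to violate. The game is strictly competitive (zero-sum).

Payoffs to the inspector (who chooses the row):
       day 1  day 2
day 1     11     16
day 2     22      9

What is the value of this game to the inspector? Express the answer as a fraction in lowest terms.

Row minima are 11 and 9, so the inspector's maximin is 11; column maxima are 22 and 16, so the inspectee's minimax is 16. These differ, so the equilibrium is in mixed strategies.
Let the inspector play day 1 with probability p. The inspectee is indifferent when 11p + 22(1−p) = 16p + 9(1−p), giving p = 13/18.
Let the inspectee play day 1 with probability q. The inspector is indifferent when 11q + 16(1−q) = 22q + 9(1−q), giving q = 7/18.
The value is 11·(7/18) + (16)·(11/18) = 253/18.

253/18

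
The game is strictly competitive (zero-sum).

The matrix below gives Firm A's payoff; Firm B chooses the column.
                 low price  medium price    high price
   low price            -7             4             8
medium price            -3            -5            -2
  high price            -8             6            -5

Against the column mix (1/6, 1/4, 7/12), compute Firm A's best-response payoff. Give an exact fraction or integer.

low price: (-7)·(1/6) + (4)·(1/4) + (8)·(7/12) = 9/2.
medium price: (-3)·(1/6) + (-5)·(1/4) + (-2)·(7/12) = -35/12.
high price: (-8)·(1/6) + (6)·(1/4) + (-5)·(7/12) = -11/4.
The best pure response is low price with expected payoff 9/2.

9/2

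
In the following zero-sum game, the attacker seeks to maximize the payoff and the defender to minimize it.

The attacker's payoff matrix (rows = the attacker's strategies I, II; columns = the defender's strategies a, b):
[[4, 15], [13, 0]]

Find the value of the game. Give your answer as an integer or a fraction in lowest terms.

Row minima are 4 and 0, so the attacker's maximin is 4; column maxima are 13 and 15, so the defender's minimax is 13. These differ, so the equilibrium is in mixed strategies.
Let the attacker play I with probability p. The defender is indifferent when 4p + 13(1−p) = 15p, giving p = 13/24.
Let the defender play a with probability q. The attacker is indifferent when 4q + 15(1−q) = 13q, giving q = 5/8.
The value is 4·(5/8) + (15)·(3/8) = 65/8.

65/8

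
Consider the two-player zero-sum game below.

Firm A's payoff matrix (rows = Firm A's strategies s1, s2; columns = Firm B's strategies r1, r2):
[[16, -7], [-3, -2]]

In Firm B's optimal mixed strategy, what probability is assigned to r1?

Row minima are -7 and -3, so Firm A's maximin is -3; column maxima are 16 and -2, so Firm B's minimax is -2. These differ, so the equilibrium is in mixed strategies.
Let Firm B play r1 with probability q. Firm A is indifferent when 16q − 7(1−q) = −3q − 2(1−q), giving q = 5/24.

5/24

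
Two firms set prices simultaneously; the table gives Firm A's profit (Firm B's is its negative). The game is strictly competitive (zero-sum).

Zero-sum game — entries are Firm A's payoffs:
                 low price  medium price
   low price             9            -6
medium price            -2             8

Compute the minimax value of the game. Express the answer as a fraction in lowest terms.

12/5

Row minima are -6 and -2, so Firm A's maximin is -2; column maxima are 9 and 8, so Firm B's minimax is 8. These differ, so the equilibrium is in mixed strategies.
Let Firm A play low price with probability p. Firm B is indifferent when 9p − 2(1−p) = −6p + 8(1−p), giving p = 2/5.
Let Firm B play low price with probability q. Firm A is indifferent when 9q − 6(1−q) = −2q + 8(1−q), giving q = 14/25.
The value is 9·(14/25) + (-6)·(11/25) = 12/5.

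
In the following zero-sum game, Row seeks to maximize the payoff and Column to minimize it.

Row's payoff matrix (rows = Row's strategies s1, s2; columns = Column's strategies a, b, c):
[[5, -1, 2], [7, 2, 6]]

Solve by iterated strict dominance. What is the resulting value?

2

Row s1 is strictly dominated by row s2 (7>5, 2>-1, 6>2); eliminate s1.
Column a is strictly dominated by b for Column (2<7); eliminate a.
Column c is strictly dominated by b for Column (2<6); eliminate c.
Only (s2, b) remains, with payoff 2.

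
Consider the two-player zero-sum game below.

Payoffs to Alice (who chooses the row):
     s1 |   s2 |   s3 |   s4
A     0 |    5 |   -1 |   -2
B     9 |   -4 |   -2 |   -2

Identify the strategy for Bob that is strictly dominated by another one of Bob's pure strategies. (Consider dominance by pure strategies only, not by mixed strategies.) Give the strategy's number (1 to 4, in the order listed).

1

Bob prefers columns that give Alice less. Compare s1 with s3: -1 < 0, -2 < 9.
So s3 strictly dominates s1 for Bob; s1 is strictly dominated.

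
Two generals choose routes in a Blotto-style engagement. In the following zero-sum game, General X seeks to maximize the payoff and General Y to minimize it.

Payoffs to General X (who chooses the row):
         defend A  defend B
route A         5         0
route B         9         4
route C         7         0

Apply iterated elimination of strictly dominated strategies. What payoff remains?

4

Column defend A is strictly dominated by defend B for General Y (0<5, 4<9, 0<7); eliminate defend A.
Row route C is strictly dominated by row route B (4>0); eliminate route C.
Row route A is strictly dominated by row route B (4>0); eliminate route A.
Only (route B, defend B) remains, with payoff 4.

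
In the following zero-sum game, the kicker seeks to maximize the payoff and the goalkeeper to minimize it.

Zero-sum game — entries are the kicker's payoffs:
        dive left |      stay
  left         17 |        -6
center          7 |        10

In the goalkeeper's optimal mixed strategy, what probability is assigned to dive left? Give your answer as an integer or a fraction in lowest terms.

Row minima are -6 and 7, so the kicker's maximin is 7; column maxima are 17 and 10, so the goalkeeper's minimax is 10. These differ, so the equilibrium is in mixed strategies.
Let the goalkeeper play dive left with probability q. The kicker is indifferent when 17q − 6(1−q) = 7q + 10(1−q), giving q = 8/13.

8/13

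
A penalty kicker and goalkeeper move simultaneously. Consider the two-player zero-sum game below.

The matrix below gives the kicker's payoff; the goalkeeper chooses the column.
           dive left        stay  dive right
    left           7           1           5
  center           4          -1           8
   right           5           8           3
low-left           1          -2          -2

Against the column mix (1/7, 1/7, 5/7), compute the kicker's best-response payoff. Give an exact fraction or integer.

left: (7)·(1/7) + (1)·(1/7) + (5)·(5/7) = 33/7.
center: (4)·(1/7) + (-1)·(1/7) + (8)·(5/7) = 43/7.
right: (5)·(1/7) + (8)·(1/7) + (3)·(5/7) = 4.
low-left: (1)·(1/7) + (-2)·(1/7) + (-2)·(5/7) = -11/7.
The best pure response is center with expected payoff 43/7.

43/7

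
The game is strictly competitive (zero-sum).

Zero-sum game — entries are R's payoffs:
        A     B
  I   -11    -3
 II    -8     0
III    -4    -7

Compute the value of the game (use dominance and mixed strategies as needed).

Row I is strictly dominated by row II, so R never plays it.
The remaining 2×2 game on (II, III) × (A, B) has no saddle point. Let R play II with probability p; indifference gives −8p − 4(1−p) = −7(1−p), so p = 3/11.
Similarly C's optimal q on A is 7/11, and the value is -8·(7/11) + (0)·(4/11) = -56/11.

-56/11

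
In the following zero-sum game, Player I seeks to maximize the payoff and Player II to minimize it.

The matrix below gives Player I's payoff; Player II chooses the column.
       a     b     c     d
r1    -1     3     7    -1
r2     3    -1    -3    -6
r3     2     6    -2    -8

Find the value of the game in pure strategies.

Row minima: -1, -6, -8 → Player I's maximin is -1.
Column maxima: 3, 6, 7, -1 → Player II's minimax is -1.
They coincide at (r1, d), so the value is -1.

-1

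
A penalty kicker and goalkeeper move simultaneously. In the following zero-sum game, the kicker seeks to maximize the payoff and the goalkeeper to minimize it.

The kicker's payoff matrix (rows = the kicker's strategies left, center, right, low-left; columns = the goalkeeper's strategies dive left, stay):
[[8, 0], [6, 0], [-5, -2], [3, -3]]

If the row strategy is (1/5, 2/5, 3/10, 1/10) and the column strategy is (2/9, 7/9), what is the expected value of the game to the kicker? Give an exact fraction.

-7/90

Against (2/9, 7/9), each row's expected payoff is left: 16/9; center: 4/3; right: -8/3; low-left: -5/3.
Taking the (1/5, 2/5, 3/10, 1/10)-weighted average: (1/5)·(16/9) + (2/5)·(4/3) + (3/10)·(-8/3) + (1/10)·(-5/3) = -7/90.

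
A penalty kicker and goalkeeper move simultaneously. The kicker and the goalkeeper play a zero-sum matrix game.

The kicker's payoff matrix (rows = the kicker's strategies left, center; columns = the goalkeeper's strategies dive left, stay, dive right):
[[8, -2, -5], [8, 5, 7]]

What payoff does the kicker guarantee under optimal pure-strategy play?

5

Row minima: -5, 5 → the kicker's maximin is 5.
Column maxima: 8, 5, 7 → the goalkeeper's minimax is 5.
They coincide at (center, stay), so the value is 5.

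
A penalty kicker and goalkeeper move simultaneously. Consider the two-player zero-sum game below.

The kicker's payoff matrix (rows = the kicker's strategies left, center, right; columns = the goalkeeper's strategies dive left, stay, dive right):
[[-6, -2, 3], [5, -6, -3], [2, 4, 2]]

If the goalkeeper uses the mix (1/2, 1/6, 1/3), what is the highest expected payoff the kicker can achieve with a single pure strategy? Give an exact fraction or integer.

left: (-6)·(1/2) + (-2)·(1/6) + (3)·(1/3) = -7/3.
center: (5)·(1/2) + (-6)·(1/6) + (-3)·(1/3) = 1/2.
right: (2)·(1/2) + (4)·(1/6) + (2)·(1/3) = 7/3.
The best pure response is right with expected payoff 7/3.

7/3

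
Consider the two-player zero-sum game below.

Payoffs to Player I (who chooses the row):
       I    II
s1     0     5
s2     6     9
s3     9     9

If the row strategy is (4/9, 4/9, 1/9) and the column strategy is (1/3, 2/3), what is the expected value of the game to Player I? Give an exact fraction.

Against (1/3, 2/3), each row's expected payoff is s1: 10/3; s2: 8; s3: 9.
Taking the (4/9, 4/9, 1/9)-weighted average: (4/9)·(10/3) + (4/9)·(8) + (1/9)·(9) = 163/27.

163/27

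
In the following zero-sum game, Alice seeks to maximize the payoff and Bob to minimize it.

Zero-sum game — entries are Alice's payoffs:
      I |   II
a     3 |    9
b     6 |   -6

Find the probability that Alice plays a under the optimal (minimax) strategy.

2/3

Row minima are 3 and -6, so Alice's maximin is 3; column maxima are 6 and 9, so Bob's minimax is 6. These differ, so the equilibrium is in mixed strategies.
Let Alice play a with probability p. Bob is indifferent when 3p + 6(1−p) = 9p − 6(1−p), giving p = 2/3.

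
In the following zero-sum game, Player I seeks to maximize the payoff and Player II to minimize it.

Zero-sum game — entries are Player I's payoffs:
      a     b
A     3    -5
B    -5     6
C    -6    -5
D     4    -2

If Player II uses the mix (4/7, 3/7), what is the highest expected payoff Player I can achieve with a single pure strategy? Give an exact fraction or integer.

10/7

A: (3)·(4/7) + (-5)·(3/7) = -3/7.
B: (-5)·(4/7) + (6)·(3/7) = -2/7.
C: (-6)·(4/7) + (-5)·(3/7) = -39/7.
D: (4)·(4/7) + (-2)·(3/7) = 10/7.
The best pure response is D with expected payoff 10/7.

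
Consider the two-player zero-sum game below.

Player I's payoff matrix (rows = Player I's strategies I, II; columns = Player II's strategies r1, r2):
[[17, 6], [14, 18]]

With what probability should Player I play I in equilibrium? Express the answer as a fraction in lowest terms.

Row minima are 6 and 14, so Player I's maximin is 14; column maxima are 17 and 18, so Player II's minimax is 17. These differ, so the equilibrium is in mixed strategies.
Let Player I play I with probability p. Player II is indifferent when 17p + 14(1−p) = 6p + 18(1−p), giving p = 4/15.

4/15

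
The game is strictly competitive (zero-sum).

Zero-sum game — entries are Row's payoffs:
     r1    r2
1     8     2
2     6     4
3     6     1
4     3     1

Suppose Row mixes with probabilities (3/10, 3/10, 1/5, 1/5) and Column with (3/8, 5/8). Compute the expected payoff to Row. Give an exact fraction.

29/8

Against (3/8, 5/8), each row's expected payoff is 1: 17/4; 2: 19/4; 3: 23/8; 4: 7/4.
Taking the (3/10, 3/10, 1/5, 1/5)-weighted average: (3/10)·(17/4) + (3/10)·(19/4) + (1/5)·(23/8) + (1/5)·(7/4) = 29/8.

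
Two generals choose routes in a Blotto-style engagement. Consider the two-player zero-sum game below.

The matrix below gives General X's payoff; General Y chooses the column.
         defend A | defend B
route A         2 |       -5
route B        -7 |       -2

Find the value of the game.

-13/4

Row minima are -5 and -7, so General X's maximin is -5; column maxima are 2 and -2, so General Y's minimax is -2. These differ, so the equilibrium is in mixed strategies.
Let General X play route A with probability p. General Y is indifferent when 2p − 7(1−p) = −5p − 2(1−p), giving p = 5/12.
Let General Y play defend A with probability q. General X is indifferent when 2q − 5(1−q) = −7q − 2(1−q), giving q = 1/4.
The value is 2·(1/4) + (-5)·(3/4) = -13/4.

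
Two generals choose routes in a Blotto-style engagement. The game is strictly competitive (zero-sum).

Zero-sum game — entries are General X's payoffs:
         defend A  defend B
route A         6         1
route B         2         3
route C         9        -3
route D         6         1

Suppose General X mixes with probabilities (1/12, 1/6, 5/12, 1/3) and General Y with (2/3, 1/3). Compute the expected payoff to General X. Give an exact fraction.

Against (2/3, 1/3), each row's expected payoff is route A: 13/3; route B: 7/3; route C: 5; route D: 13/3.
Taking the (1/12, 1/6, 5/12, 1/3)-weighted average: (1/12)·(13/3) + (1/6)·(7/3) + (5/12)·(5) + (1/3)·(13/3) = 77/18.

77/18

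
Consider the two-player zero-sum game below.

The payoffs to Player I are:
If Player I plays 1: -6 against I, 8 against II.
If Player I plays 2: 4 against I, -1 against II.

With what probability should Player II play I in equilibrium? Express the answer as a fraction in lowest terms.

Row minima are -6 and -1, so Player I's maximin is -1; column maxima are 4 and 8, so Player II's minimax is 4. These differ, so the equilibrium is in mixed strategies.
Let Player II play I with probability q. Player I is indifferent when −6q + 8(1−q) = 4q − (1−q), giving q = 9/19.

9/19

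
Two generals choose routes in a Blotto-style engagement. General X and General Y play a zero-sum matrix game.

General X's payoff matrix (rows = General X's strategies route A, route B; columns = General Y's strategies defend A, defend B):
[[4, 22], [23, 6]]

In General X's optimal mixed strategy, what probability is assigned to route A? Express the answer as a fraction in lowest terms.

Row minima are 4 and 6, so General X's maximin is 6; column maxima are 23 and 22, so General Y's minimax is 22. These differ, so the equilibrium is in mixed strategies.
Let General X play route A with probability p. General Y is indifferent when 4p + 23(1−p) = 22p + 6(1−p), giving p = 17/35.

17/35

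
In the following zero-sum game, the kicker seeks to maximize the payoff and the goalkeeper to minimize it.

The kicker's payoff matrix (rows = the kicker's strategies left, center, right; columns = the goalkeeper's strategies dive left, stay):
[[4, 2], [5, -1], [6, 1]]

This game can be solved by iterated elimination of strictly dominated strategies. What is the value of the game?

Row center is strictly dominated by row right (6>5, 1>-1); eliminate center.
Column dive left is strictly dominated by stay for the goalkeeper (2<4, 1<6); eliminate dive left.
Row right is strictly dominated by row left (2>1); eliminate right.
Only (left, stay) remains, with payoff 2.

2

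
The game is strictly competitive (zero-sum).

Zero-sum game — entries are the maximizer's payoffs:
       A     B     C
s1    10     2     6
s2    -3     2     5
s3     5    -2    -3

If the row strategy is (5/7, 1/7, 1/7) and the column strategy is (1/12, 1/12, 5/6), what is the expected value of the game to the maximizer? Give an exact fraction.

Against (1/12, 1/12, 5/6), each row's expected payoff is s1: 6; s2: 49/12; s3: -9/4.
Taking the (5/7, 1/7, 1/7)-weighted average: (5/7)·(6) + (1/7)·(49/12) + (1/7)·(-9/4) = 191/42.

191/42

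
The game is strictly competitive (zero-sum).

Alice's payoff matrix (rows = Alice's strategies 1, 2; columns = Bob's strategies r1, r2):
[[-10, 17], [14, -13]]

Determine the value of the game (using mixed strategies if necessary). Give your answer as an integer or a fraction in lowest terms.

2

Row minima are -10 and -13, so Alice's maximin is -10; column maxima are 14 and 17, so Bob's minimax is 14. These differ, so the equilibrium is in mixed strategies.
Let Alice play 1 with probability p. Bob is indifferent when −10p + 14(1−p) = 17p − 13(1−p), giving p = 1/2.
Let Bob play r1 with probability q. Alice is indifferent when −10q + 17(1−q) = 14q − 13(1−q), giving q = 5/9.
The value is -10·(5/9) + (17)·(4/9) = 2.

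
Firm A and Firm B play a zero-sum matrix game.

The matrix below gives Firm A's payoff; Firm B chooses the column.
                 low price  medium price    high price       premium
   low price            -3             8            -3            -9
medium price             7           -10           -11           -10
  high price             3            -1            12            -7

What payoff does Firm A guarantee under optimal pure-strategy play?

Row minima: -9, -11, -7 → Firm A's maximin is -7.
Column maxima: 7, 8, 12, -7 → Firm B's minimax is -7.
They coincide at (high price, premium), so the value is -7.

-7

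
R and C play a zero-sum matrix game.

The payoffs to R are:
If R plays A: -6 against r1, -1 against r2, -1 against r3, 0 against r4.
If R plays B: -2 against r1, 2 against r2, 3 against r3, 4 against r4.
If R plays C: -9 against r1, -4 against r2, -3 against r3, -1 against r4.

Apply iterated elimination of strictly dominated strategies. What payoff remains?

Row A is strictly dominated by row B (-2>-6, 2>-1, 3>-1, 4>0); eliminate A.
Row C is strictly dominated by row B (-2>-9, 2>-4, 3>-3, 4>-1); eliminate C.
Column r2 is strictly dominated by r1 for C (-2<2); eliminate r2.
Column r3 is strictly dominated by r1 for C (-2<3); eliminate r3.
Column r4 is strictly dominated by r1 for C (-2<4); eliminate r4.
Only (B, r1) remains, with payoff -2.

-2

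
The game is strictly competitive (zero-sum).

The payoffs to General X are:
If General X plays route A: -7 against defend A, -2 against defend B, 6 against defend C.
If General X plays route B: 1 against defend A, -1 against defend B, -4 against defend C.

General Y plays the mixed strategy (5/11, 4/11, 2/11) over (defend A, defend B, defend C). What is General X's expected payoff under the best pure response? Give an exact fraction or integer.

route A: (-7)·(5/11) + (-2)·(4/11) + (6)·(2/11) = -31/11.
route B: (1)·(5/11) + (-1)·(4/11) + (-4)·(2/11) = -7/11.
The best pure response is route B with expected payoff -7/11.

-7/11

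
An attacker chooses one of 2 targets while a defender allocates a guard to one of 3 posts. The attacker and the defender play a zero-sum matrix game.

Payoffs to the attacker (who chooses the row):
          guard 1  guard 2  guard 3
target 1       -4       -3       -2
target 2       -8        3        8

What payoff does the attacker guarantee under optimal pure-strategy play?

Row minima: -4, -8 → the attacker's maximin is -4.
Column maxima: -4, 3, 8 → the defender's minimax is -4.
They coincide at (target 1, guard 1), so the value is -4.

-4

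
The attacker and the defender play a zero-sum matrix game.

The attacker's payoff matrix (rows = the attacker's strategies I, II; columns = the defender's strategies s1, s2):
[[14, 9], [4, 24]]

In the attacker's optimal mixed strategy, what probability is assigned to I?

Row minima are 9 and 4, so the attacker's maximin is 9; column maxima are 14 and 24, so the defender's minimax is 14. These differ, so the equilibrium is in mixed strategies.
Let the attacker play I with probability p. The defender is indifferent when 14p + 4(1−p) = 9p + 24(1−p), giving p = 4/5.

4/5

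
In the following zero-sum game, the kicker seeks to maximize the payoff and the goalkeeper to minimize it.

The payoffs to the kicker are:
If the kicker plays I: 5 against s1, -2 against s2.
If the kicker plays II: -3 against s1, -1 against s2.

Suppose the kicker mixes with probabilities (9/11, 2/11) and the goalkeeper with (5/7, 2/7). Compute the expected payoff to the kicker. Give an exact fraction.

Against (5/7, 2/7), each row's expected payoff is I: 3; II: -17/7.
Taking the (9/11, 2/11)-weighted average: (9/11)·(3) + (2/11)·(-17/7) = 155/77.

155/77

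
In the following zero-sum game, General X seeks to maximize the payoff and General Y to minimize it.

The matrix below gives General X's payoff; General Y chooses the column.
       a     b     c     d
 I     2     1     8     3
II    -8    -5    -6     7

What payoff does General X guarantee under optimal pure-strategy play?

1

Row minima: 1, -8 → General X's maximin is 1.
Column maxima: 2, 1, 8, 7 → General Y's minimax is 1.
They coincide at (I, b), so the value is 1.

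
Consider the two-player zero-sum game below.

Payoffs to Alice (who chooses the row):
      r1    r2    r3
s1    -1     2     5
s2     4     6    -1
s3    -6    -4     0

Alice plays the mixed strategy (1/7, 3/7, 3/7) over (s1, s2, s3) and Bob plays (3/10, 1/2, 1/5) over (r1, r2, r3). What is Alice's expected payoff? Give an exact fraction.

23/70

Against (3/10, 1/2, 1/5), each row's expected payoff is s1: 17/10; s2: 4; s3: -19/5.
Taking the (1/7, 3/7, 3/7)-weighted average: (1/7)·(17/10) + (3/7)·(4) + (3/7)·(-19/5) = 23/70.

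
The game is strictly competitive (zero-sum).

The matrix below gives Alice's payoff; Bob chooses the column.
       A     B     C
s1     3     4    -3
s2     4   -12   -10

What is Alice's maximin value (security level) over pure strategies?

-3

The worst-case payoff for each row is s1: -3, s2: -12.
The best of these is -3.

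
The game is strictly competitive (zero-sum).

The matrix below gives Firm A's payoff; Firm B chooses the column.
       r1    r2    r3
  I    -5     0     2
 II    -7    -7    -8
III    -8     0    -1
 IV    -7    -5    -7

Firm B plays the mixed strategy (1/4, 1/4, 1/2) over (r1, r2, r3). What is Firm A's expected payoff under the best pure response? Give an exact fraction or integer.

-1/4

I: (-5)·(1/4) + (0)·(1/4) + (2)·(1/2) = -1/4.
II: (-7)·(1/4) + (-7)·(1/4) + (-8)·(1/2) = -15/2.
III: (-8)·(1/4) + (0)·(1/4) + (-1)·(1/2) = -5/2.
IV: (-7)·(1/4) + (-5)·(1/4) + (-7)·(1/2) = -13/2.
The best pure response is I with expected payoff -1/4.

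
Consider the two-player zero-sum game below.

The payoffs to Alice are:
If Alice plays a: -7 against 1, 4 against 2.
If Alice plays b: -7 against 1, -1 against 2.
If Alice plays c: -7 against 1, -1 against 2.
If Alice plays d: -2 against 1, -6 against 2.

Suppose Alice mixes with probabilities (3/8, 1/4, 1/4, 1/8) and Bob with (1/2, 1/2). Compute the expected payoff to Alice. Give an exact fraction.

Against (1/2, 1/2), each row's expected payoff is a: -3/2; b: -4; c: -4; d: -4.
Taking the (3/8, 1/4, 1/4, 1/8)-weighted average: (3/8)·(-3/2) + (1/4)·(-4) + (1/4)·(-4) + (1/8)·(-4) = -49/16.

-49/16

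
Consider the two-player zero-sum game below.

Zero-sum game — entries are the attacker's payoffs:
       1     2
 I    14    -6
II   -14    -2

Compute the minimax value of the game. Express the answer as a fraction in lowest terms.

Row minima are -6 and -14, so the attacker's maximin is -6; column maxima are 14 and -2, so the defender's minimax is -2. These differ, so the equilibrium is in mixed strategies.
Let the attacker play I with probability p. The defender is indifferent when 14p − 14(1−p) = −6p − 2(1−p), giving p = 3/8.
Let the defender play 1 with probability q. The attacker is indifferent when 14q − 6(1−q) = −14q − 2(1−q), giving q = 1/8.
The value is 14·(1/8) + (-6)·(7/8) = -7/2.

-7/2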